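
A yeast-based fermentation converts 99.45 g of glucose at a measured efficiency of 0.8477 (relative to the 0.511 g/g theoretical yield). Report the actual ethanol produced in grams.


Actual ethanol: m = 0.511 * 99.45 * 0.8477
m = 43.0792 g

43.0792 g


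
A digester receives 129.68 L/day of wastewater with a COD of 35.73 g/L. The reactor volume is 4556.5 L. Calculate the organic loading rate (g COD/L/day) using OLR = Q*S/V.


OLR = Q * S / V
= 129.68 * 35.73 / 4556.5
= 1.0169 g/L/day

1.0169 g/L/day


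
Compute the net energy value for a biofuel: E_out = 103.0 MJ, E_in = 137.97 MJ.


NEV = E_out - E_in
= 103.0 - 137.97
= -34.9700 MJ

-34.9700 MJ


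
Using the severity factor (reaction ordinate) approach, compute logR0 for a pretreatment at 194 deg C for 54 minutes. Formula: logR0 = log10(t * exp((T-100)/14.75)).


logR0 = log10(t * exp((T - 100) / 14.75))
= log10(54 * exp((194 - 100) / 14.75))
= 4.5001

4.5001


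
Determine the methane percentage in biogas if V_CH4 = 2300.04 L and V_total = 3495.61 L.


CH4% = V_CH4 / V_total * 100
= 2300.04 / 3495.61 * 100
= 65.7980%

65.7980%


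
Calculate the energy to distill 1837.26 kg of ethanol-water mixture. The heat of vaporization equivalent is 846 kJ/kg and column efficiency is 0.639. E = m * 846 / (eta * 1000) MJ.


E = m * 846 / (eta * 1000)
= 1837.26 * 846 / (0.639 * 1000)
= 2432.4287 MJ

2432.4287 MJ


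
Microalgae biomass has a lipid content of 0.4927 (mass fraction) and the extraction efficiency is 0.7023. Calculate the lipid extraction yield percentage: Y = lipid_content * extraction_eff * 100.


Y = lipid_content * extraction_eff * 100
= 0.4927 * 0.7023 * 100
= 34.6023%

34.6023%


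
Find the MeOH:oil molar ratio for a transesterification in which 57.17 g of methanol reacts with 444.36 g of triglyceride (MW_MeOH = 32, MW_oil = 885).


Molar ratio = n_MeOH / n_oil = (MeOH/32) / (oil/885) = (MeOH * 885) / (32 * oil)
= (57.17 * 885) / (32 * 444.36)
= 3.5582

3.5582


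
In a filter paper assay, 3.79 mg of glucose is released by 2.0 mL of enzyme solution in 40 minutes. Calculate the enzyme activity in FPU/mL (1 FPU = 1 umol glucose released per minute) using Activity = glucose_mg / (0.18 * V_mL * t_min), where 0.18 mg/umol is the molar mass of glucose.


Activity = glucose_mg / (0.18 mg/umol * V_mL * t_min)
= 3.79 / (0.18 * 2.0 * 40)
= 0.2632 FPU/mL

0.2632 FPU/mL


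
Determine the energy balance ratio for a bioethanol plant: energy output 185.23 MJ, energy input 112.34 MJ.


EROI = E_out / E_in
= 185.23 / 112.34
= 1.6488

1.6488


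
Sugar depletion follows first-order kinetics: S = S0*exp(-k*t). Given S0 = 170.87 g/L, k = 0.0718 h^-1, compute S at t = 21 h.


S = S0 * exp(-k * t)
S = 170.87 * exp(-0.0718 * 21)
S = 37.8300 g/L

37.8300 g/L


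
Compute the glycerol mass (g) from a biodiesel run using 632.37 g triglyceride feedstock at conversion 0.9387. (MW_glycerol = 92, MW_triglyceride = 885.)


glycerol = oil * conv * (92/885)
= 632.37 * 0.9387 * 92 / 885
= 61.7082 g

61.7082 g


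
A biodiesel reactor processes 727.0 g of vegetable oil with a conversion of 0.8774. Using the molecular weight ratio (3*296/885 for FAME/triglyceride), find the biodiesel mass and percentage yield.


m_FAME = oil * conv * (3 * 296 / 885) = oil * conv * (888/885)
= 727.0 * 0.8774 * 888 / 885
= 640.0321 g
Y = m_FAME / oil * 100 = conv * (888/885) * 100
= 0.8774 * 888 / 885 * 100
= 88.04%

640.0321 g FAME; Y = 88.04%


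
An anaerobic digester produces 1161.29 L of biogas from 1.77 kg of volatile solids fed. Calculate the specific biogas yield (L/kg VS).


Y = V / VS
= 1161.29 / 1.77
= 656.0960 L/kg VS

656.0960 L/kg VS


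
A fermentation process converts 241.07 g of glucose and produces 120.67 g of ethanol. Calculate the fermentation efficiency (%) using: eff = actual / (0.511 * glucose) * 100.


Fermentation efficiency = (actual / (0.511 * glucose)) * 100
= (120.67 / (0.511 * 241.07)) * 100
= 97.9569%

97.9569%


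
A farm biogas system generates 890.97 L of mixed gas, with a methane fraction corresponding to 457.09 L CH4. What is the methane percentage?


CH4% = V_CH4 / V_total * 100
= 457.09 / 890.97 * 100
= 51.3025%

51.3025%


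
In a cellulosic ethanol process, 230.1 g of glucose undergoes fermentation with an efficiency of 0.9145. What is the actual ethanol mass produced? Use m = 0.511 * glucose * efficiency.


Actual ethanol: m = 0.511 * 230.1 * 0.9145
m = 107.5279 g

107.5279 g


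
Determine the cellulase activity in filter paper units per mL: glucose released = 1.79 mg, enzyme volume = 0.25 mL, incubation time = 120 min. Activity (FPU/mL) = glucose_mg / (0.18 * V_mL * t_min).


Activity = glucose_mg / (0.18 mg/umol * V_mL * t_min)
= 1.79 / (0.18 * 0.25 * 120)
= 0.3315 FPU/mL

0.3315 FPU/mL


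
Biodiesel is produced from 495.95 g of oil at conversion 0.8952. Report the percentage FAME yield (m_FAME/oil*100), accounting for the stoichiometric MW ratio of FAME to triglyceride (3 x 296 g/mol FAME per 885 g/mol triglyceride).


m_FAME = oil * conv * (3 * 296 / 885) = oil * conv * (888/885)
= 495.95 * 0.8952 * 888 / 885
= 445.4794 g
Y = m_FAME / oil * 100 = conv * (888/885) * 100
= 0.8952 * 888 / 885 * 100
= 89.82%

89.82%


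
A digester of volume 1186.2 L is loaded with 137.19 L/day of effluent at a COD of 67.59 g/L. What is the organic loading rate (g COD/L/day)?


OLR = Q * S / V
= 137.19 * 67.59 / 1186.2
= 7.8171 g/L/day

7.8171 g/L/day


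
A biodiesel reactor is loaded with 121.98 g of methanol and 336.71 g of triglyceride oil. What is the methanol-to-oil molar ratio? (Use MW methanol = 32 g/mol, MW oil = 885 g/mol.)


Molar ratio = n_MeOH / n_oil = (MeOH/32) / (oil/885) = (MeOH * 885) / (32 * oil)
= (121.98 * 885) / (32 * 336.71)
= 10.0190

10.0190


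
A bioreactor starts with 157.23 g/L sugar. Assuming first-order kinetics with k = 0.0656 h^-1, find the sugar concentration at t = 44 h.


S = S0 * exp(-k * t)
S = 157.23 * exp(-0.0656 * 44)
S = 8.7698 g/L

8.7698 g/L


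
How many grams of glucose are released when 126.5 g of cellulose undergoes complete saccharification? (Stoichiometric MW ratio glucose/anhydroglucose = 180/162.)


glucose = cellulose * 180/162
= 126.5 * 180/162
= 140.5556 g

140.5556 g


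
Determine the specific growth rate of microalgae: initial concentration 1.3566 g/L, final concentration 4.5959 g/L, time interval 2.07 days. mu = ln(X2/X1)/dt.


mu = ln(X2/X1) / dt
= ln(4.5959/1.3566) / 2.07
= 0.5895 per day

0.5895 per day


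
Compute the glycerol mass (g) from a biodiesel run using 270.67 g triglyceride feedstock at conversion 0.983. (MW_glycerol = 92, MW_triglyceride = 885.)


glycerol = oil * conv * (92/885)
= 270.67 * 0.983 * 92 / 885
= 27.6591 g

27.6591 g


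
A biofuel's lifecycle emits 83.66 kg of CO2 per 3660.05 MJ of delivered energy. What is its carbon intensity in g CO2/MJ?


CI = CO2 * 1000 / E
= 83.66 * 1000 / 3660.05
= 22.8576 g CO2/MJ

22.8576 g CO2/MJ


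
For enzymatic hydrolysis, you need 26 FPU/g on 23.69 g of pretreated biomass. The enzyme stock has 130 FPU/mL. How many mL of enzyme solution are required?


V = dosage * m_sub / activity
V = 26 * 23.69 / 130
V = 4.7380 mL

4.7380 mL


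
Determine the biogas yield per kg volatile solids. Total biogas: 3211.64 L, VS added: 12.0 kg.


Y = V / VS
= 3211.64 / 12.0
= 267.6367 L/kg VS

267.6367 L/kg VS


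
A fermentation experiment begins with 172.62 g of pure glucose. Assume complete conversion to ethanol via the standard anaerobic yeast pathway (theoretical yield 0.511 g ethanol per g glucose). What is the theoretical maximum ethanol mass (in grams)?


Theoretical ethanol yield: m_EtOH = 0.511 * m_glucose
m_EtOH = 0.511 * 172.62 = 88.2088 g

88.2088 g


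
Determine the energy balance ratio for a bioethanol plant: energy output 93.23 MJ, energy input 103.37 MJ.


EROI = E_out / E_in
= 93.23 / 103.37
= 0.9019

0.9019


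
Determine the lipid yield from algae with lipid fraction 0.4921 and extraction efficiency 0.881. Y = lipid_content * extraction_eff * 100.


Y = lipid_content * extraction_eff * 100
= 0.4921 * 0.881 * 100
= 43.3540%

43.3540%


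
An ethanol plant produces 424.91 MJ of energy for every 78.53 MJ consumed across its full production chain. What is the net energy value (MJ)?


NEV = E_out - E_in
= 424.91 - 78.53
= 346.3800 MJ

346.3800 MJ


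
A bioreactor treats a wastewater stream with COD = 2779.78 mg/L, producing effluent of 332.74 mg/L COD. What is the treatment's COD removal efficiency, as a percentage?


eta = (COD_in - COD_out) / COD_in * 100
= (2779.78 - 332.74) / 2779.78 * 100
= 88.0300%

88.0300%


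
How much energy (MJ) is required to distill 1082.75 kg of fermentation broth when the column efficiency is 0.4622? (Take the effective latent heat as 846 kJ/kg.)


E = m * 846 / (eta * 1000)
= 1082.75 * 846 / (0.4622 * 1000)
= 1981.8401 MJ

1981.8401 MJ


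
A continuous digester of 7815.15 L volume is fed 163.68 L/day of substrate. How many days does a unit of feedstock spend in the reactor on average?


HRT = V / Q
= 7815.15 / 163.68
= 47.7465 days

47.7465 days


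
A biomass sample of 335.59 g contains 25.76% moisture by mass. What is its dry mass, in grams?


Wd = Ww * (1 - MC/100)
= 335.59 * (1 - 25.76/100)
= 249.1420 g

249.1420 g


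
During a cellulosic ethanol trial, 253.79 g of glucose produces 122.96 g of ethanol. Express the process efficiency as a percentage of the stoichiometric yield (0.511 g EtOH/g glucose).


Fermentation efficiency = (actual / (0.511 * glucose)) * 100
= (122.96 / (0.511 * 253.79)) * 100
= 94.8131%

94.8131%


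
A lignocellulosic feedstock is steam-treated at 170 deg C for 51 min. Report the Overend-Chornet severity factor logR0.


logR0 = log10(t * exp((T - 100) / 14.75))
= log10(51 * exp((170 - 100) / 14.75))
= 3.7686

3.7686


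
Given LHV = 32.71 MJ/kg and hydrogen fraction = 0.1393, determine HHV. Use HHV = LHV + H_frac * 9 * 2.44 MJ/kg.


HHV = LHV + H_frac * 9 * 2.44
= 32.71 + 0.1393 * 9 * 2.44
= 35.7690 MJ/kg

35.7690 MJ/kg


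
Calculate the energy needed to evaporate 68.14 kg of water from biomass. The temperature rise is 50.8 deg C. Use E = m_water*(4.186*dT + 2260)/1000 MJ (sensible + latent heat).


E = m_water * (4.186 * dT + 2260) / 1000
= 68.14 * (4.186 * 50.8 + 2260) / 1000
= 168.4863 MJ

168.4863 MJ


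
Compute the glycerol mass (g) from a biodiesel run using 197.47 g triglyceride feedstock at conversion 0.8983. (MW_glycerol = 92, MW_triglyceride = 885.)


glycerol = oil * conv * (92/885)
= 197.47 * 0.8983 * 92 / 885
= 18.4403 g

18.4403 g


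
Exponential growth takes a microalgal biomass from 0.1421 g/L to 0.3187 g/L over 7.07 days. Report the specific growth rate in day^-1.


mu = ln(X2/X1) / dt
= ln(0.3187/0.1421) / 7.07
= 0.1142 per day

0.1142 per day


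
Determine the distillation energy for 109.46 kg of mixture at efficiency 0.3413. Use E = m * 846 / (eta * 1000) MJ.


E = m * 846 / (eta * 1000)
= 109.46 * 846 / (0.3413 * 1000)
= 271.3248 MJ

271.3248 MJ


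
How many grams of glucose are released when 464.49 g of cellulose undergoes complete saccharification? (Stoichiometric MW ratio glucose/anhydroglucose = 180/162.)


glucose = cellulose * 180/162
= 464.49 * 180/162
= 516.1000 g

516.1000 g


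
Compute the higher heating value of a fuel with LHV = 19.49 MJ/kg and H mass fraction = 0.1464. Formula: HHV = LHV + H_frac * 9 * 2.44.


HHV = LHV + H_frac * 9 * 2.44
= 19.49 + 0.1464 * 9 * 2.44
= 22.7049 MJ/kg

22.7049 MJ/kg


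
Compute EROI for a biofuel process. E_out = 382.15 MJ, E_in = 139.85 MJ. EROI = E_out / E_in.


EROI = E_out / E_in
= 382.15 / 139.85
= 2.7326

2.7326


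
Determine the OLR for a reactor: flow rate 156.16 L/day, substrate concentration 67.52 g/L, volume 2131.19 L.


OLR = Q * S / V
= 156.16 * 67.52 / 2131.19
= 4.9474 g/L/day

4.9474 g/L/day


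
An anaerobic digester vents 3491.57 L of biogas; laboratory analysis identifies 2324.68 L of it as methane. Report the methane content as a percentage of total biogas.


CH4% = V_CH4 / V_total * 100
= 2324.68 / 3491.57 * 100
= 66.5798%

66.5798%


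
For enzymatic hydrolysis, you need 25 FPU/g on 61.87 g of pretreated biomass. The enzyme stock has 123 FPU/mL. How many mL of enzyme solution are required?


V = dosage * m_sub / activity
V = 25 * 61.87 / 123
V = 12.5752 mL

12.5752 mL


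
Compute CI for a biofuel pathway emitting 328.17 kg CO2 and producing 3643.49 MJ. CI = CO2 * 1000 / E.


CI = CO2 * 1000 / E
= 328.17 * 1000 / 3643.49
= 90.0702 g CO2/MJ

90.0702 g CO2/MJ


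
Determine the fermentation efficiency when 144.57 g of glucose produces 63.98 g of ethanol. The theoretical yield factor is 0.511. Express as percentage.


Fermentation efficiency = (actual / (0.511 * glucose)) * 100
= (63.98 / (0.511 * 144.57)) * 100
= 86.6054%

86.6054%


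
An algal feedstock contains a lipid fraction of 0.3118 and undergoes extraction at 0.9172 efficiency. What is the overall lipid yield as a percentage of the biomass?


Y = lipid_content * extraction_eff * 100
= 0.3118 * 0.9172 * 100
= 28.5983%

28.5983%


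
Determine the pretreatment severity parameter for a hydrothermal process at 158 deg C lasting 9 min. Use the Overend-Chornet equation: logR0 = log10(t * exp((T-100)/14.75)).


logR0 = log10(t * exp((T - 100) / 14.75))
= log10(9 * exp((158 - 100) / 14.75))
= 2.6620

2.6620


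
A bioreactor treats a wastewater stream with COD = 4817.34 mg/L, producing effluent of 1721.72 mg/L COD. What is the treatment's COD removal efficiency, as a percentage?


eta = (COD_in - COD_out) / COD_in * 100
= (4817.34 - 1721.72) / 4817.34 * 100
= 64.2599%

64.2599%


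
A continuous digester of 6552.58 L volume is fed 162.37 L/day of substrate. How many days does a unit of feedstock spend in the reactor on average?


HRT = V / Q
= 6552.58 / 162.37
= 40.3559 days

40.3559 days


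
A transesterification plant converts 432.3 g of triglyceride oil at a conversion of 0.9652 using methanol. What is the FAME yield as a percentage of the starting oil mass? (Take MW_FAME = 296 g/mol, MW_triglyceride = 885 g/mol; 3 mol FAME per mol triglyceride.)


m_FAME = oil * conv * (3 * 296 / 885) = oil * conv * (888/885)
= 432.3 * 0.9652 * 888 / 885
= 418.6704 g
Y = m_FAME / oil * 100 = conv * (888/885) * 100
= 0.9652 * 888 / 885 * 100
= 96.85%

96.85%


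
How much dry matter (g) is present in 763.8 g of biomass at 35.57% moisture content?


Wd = Ww * (1 - MC/100)
= 763.8 * (1 - 35.57/100)
= 492.1163 g

492.1163 g


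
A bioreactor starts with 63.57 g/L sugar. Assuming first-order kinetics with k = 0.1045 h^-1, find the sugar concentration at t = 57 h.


S = S0 * exp(-k * t)
S = 63.57 * exp(-0.1045 * 57)
S = 0.1646 g/L

0.1646 g/L


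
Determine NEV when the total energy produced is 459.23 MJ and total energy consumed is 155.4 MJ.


NEV = E_out - E_in
= 459.23 - 155.4
= 303.8300 MJ

303.8300 MJ


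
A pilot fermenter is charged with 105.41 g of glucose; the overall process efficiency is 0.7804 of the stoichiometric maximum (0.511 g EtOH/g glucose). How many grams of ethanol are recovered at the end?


Actual ethanol: m = 0.511 * 105.41 * 0.7804
m = 42.0359 g

42.0359 g


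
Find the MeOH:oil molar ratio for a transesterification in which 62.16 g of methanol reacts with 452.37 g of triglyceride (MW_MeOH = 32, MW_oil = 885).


Molar ratio = n_MeOH / n_oil = (MeOH/32) / (oil/885) = (MeOH * 885) / (32 * oil)
= (62.16 * 885) / (32 * 452.37)
= 3.8002

3.8002


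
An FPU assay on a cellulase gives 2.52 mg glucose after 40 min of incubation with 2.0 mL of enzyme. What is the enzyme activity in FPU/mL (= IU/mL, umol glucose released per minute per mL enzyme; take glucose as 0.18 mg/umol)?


Activity = glucose_mg / (0.18 mg/umol * V_mL * t_min)
= 2.52 / (0.18 * 2.0 * 40)
= 0.1750 FPU/mL

0.1750 FPU/mL


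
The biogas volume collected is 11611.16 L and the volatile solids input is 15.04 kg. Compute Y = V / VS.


Y = V / VS
= 11611.16 / 15.04
= 772.0186 L/kg VS

772.0186 L/kg VS


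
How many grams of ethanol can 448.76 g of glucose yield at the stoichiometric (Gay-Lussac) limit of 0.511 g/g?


Theoretical ethanol yield: m_EtOH = 0.511 * m_glucose
m_EtOH = 0.511 * 448.76 = 229.3164 g

229.3164 g


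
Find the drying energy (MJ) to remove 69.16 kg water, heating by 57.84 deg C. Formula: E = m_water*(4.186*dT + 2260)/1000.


E = m_water * (4.186 * dT + 2260) / 1000
= 69.16 * (4.186 * 57.84 + 2260) / 1000
= 173.0465 MJ

173.0465 MJ


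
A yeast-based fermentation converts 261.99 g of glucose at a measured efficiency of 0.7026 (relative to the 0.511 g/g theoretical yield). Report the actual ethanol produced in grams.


Actual ethanol: m = 0.511 * 261.99 * 0.7026
m = 94.0619 g

94.0619 g


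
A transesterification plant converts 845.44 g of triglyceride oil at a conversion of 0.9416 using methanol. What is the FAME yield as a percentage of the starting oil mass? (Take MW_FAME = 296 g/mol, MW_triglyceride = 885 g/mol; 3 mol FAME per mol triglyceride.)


m_FAME = oil * conv * (3 * 296 / 885) = oil * conv * (888/885)
= 845.44 * 0.9416 * 888 / 885
= 798.7648 g
Y = m_FAME / oil * 100 = conv * (888/885) * 100
= 0.9416 * 888 / 885 * 100
= 94.48%

94.48%


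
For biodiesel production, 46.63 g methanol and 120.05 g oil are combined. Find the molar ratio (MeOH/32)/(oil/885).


Molar ratio = n_MeOH / n_oil = (MeOH/32) / (oil/885) = (MeOH * 885) / (32 * oil)
= (46.63 * 885) / (32 * 120.05)
= 10.7423

10.7423


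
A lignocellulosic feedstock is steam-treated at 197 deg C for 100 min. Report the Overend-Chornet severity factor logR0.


logR0 = log10(t * exp((T - 100) / 14.75))
= log10(100 * exp((197 - 100) / 14.75))
= 4.8560

4.8560


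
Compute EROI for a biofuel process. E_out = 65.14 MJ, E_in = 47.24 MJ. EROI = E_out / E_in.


EROI = E_out / E_in
= 65.14 / 47.24
= 1.3789

1.3789


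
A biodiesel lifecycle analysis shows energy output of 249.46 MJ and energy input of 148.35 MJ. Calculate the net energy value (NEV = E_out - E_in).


NEV = E_out - E_in
= 249.46 - 148.35
= 101.1100 MJ

101.1100 MJ


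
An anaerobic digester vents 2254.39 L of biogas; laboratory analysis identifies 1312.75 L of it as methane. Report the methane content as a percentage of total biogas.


CH4% = V_CH4 / V_total * 100
= 1312.75 / 2254.39 * 100
= 58.2308%

58.2308%


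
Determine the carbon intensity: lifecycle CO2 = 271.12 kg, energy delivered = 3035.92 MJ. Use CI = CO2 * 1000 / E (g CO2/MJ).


CI = CO2 * 1000 / E
= 271.12 * 1000 / 3035.92
= 89.3041 g CO2/MJ

89.3041 g CO2/MJ


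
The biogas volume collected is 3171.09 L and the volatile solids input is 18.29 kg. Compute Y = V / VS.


Y = V / VS
= 3171.09 / 18.29
= 173.3783 L/kg VS

173.3783 L/kg VS


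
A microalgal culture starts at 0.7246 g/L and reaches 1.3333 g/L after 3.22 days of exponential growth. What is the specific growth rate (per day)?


mu = ln(X2/X1) / dt
= ln(1.3333/0.7246) / 3.22
= 0.1894 per day

0.1894 per day


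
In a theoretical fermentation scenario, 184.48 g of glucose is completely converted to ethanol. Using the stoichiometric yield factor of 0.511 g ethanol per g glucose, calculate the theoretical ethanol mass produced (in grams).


Theoretical ethanol yield: m_EtOH = 0.511 * m_glucose
m_EtOH = 0.511 * 184.48 = 94.2693 g

94.2693 g


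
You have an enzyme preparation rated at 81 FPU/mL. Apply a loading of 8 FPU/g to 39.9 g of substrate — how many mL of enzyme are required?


V = dosage * m_sub / activity
V = 8 * 39.9 / 81
V = 3.9407 mL

3.9407 mL


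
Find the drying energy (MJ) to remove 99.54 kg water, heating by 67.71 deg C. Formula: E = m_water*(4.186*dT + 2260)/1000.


E = m_water * (4.186 * dT + 2260) / 1000
= 99.54 * (4.186 * 67.71 + 2260) / 1000
= 253.1734 MJ

253.1734 MJ


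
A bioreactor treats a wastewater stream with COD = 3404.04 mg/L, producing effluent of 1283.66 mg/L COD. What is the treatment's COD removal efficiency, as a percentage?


eta = (COD_in - COD_out) / COD_in * 100
= (3404.04 - 1283.66) / 3404.04 * 100
= 62.2901%

62.2901%


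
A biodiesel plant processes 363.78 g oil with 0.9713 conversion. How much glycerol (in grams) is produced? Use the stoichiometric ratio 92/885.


glycerol = oil * conv * (92/885)
= 363.78 * 0.9713 * 92 / 885
= 36.7313 g

36.7313 g


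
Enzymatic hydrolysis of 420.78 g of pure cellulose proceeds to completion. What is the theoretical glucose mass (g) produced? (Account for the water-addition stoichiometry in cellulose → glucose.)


glucose = cellulose * 180/162
= 420.78 * 180/162
= 467.5333 g

467.5333 g


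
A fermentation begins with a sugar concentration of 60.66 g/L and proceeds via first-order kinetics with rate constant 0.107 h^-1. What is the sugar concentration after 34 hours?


S = S0 * exp(-k * t)
S = 60.66 * exp(-0.107 * 34)
S = 1.5957 g/L

1.5957 g/L


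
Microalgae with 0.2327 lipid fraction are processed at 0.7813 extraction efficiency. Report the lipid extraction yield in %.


Y = lipid_content * extraction_eff * 100
= 0.2327 * 0.7813 * 100
= 18.1809%

18.1809%


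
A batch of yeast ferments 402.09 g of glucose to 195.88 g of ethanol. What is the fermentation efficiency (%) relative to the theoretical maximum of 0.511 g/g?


Fermentation efficiency = (actual / (0.511 * glucose)) * 100
= (195.88 / (0.511 * 402.09)) * 100
= 95.3336%

95.3336%


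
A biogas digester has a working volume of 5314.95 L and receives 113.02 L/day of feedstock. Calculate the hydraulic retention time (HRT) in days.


HRT = V / Q
= 5314.95 / 113.02
= 47.0266 days

47.0266 days


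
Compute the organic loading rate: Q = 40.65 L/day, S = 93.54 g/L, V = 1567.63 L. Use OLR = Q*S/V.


OLR = Q * S / V
= 40.65 * 93.54 / 1567.63
= 2.4256 g/L/day

2.4256 g/L/day


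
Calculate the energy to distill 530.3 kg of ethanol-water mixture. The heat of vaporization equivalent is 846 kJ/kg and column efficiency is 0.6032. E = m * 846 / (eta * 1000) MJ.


E = m * 846 / (eta * 1000)
= 530.3 * 846 / (0.6032 * 1000)
= 743.7563 MJ

743.7563 MJ


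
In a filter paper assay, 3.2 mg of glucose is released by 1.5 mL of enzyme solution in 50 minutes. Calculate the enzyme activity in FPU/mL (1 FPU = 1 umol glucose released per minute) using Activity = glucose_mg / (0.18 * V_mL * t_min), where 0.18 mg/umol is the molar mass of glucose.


Activity = glucose_mg / (0.18 mg/umol * V_mL * t_min)
= 3.2 / (0.18 * 1.5 * 50)
= 0.2370 FPU/mL

0.2370 FPU/mL


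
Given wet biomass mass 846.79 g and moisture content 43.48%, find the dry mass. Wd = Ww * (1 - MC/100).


Wd = Ww * (1 - MC/100)
= 846.79 * (1 - 43.48/100)
= 478.6057 g

478.6057 g


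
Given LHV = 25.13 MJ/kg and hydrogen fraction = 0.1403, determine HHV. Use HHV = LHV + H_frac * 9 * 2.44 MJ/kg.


HHV = LHV + H_frac * 9 * 2.44
= 25.13 + 0.1403 * 9 * 2.44
= 28.2110 MJ/kg

28.2110 MJ/kg


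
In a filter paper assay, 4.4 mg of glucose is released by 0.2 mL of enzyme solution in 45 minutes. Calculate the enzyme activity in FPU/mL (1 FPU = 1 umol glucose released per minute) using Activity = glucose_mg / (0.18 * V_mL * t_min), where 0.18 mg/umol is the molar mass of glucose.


Activity = glucose_mg / (0.18 mg/umol * V_mL * t_min)
= 4.4 / (0.18 * 0.2 * 45)
= 2.7160 FPU/mL

2.7160 FPU/mL


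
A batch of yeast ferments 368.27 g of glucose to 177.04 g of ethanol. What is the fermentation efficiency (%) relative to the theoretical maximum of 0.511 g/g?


Fermentation efficiency = (actual / (0.511 * glucose)) * 100
= (177.04 / (0.511 * 368.27)) * 100
= 94.0772%

94.0772%


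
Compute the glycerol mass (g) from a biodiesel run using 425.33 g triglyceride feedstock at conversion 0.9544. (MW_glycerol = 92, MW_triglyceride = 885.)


glycerol = oil * conv * (92/885)
= 425.33 * 0.9544 * 92 / 885
= 42.1989 g

42.1989 g


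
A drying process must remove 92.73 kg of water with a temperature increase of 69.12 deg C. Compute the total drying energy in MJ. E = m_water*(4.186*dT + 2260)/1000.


E = m_water * (4.186 * dT + 2260) / 1000
= 92.73 * (4.186 * 69.12 + 2260) / 1000
= 236.4000 MJ

236.4000 MJ


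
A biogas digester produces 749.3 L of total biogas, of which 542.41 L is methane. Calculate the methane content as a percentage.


CH4% = V_CH4 / V_total * 100
= 542.41 / 749.3 * 100
= 72.3889%

72.3889%


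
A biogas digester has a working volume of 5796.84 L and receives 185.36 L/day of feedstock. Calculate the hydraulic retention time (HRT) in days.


HRT = V / Q
= 5796.84 / 185.36
= 31.2734 days

31.2734 days


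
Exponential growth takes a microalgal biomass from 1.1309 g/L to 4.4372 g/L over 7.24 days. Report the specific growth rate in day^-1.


mu = ln(X2/X1) / dt
= ln(4.4372/1.1309) / 7.24
= 0.1888 per day

0.1888 per day


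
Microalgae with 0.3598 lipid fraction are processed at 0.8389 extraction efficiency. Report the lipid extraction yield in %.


Y = lipid_content * extraction_eff * 100
= 0.3598 * 0.8389 * 100
= 30.1836%

30.1836%


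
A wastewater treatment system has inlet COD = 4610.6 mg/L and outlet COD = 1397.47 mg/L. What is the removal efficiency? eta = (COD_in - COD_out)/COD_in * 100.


eta = (COD_in - COD_out) / COD_in * 100
= (4610.6 - 1397.47) / 4610.6 * 100
= 69.6901%

69.6901%


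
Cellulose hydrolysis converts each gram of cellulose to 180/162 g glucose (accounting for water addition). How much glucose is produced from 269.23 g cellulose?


glucose = cellulose * 180/162
= 269.23 * 180/162
= 299.1444 g

299.1444 g


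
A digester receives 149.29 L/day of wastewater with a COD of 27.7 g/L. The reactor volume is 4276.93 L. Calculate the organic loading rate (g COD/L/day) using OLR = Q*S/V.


OLR = Q * S / V
= 149.29 * 27.7 / 4276.93
= 0.9669 g/L/day

0.9669 g/L/day


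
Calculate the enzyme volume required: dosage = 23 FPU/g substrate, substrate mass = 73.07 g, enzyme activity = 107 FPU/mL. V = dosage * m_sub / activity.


V = dosage * m_sub / activity
V = 23 * 73.07 / 107
V = 15.7066 mL

15.7066 mL


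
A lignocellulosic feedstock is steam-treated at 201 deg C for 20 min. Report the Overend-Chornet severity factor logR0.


logR0 = log10(t * exp((T - 100) / 14.75))
= log10(20 * exp((201 - 100) / 14.75))
= 4.2748

4.2748


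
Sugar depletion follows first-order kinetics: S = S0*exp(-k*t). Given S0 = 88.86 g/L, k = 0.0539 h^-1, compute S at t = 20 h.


S = S0 * exp(-k * t)
S = 88.86 * exp(-0.0539 * 20)
S = 30.2369 g/L

30.2369 g/L


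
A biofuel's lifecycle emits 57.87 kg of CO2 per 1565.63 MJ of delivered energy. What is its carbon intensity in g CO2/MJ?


CI = CO2 * 1000 / E
= 57.87 * 1000 / 1565.63
= 36.9628 g CO2/MJ

36.9628 g CO2/MJ


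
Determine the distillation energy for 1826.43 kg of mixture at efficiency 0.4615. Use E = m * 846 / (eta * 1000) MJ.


E = m * 846 / (eta * 1000)
= 1826.43 * 846 / (0.4615 * 1000)
= 3348.1252 MJ

3348.1252 MJ


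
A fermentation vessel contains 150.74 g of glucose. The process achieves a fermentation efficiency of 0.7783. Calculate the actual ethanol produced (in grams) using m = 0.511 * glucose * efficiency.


Actual ethanol: m = 0.511 * 150.74 * 0.7783
m = 59.9510 g

59.9510 g


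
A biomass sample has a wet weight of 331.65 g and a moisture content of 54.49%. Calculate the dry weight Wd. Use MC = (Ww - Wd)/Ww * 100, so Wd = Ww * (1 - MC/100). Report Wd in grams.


Wd = Ww * (1 - MC/100)
= 331.65 * (1 - 54.49/100)
= 150.9339 g

150.9339 g


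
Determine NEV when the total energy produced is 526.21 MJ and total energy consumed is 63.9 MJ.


NEV = E_out - E_in
= 526.21 - 63.9
= 462.3100 MJ

462.3100 MJ


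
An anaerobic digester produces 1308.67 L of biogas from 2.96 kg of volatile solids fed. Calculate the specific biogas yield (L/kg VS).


Y = V / VS
= 1308.67 / 2.96
= 442.1182 L/kg VS

442.1182 L/kg VS


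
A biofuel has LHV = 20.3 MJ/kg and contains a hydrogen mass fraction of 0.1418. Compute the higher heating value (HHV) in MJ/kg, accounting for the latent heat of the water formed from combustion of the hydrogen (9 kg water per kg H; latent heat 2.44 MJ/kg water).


HHV = LHV + H_frac * 9 * 2.44
= 20.3 + 0.1418 * 9 * 2.44
= 23.4139 MJ/kg

23.4139 MJ/kg


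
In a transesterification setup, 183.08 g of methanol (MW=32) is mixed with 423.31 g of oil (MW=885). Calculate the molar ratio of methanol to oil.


Molar ratio = n_MeOH / n_oil = (MeOH/32) / (oil/885) = (MeOH * 885) / (32 * oil)
= (183.08 * 885) / (32 * 423.31)
= 11.9612

11.9612


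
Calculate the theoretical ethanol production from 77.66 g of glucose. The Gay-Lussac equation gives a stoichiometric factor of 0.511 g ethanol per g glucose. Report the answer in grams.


Theoretical ethanol yield: m_EtOH = 0.511 * m_glucose
m_EtOH = 0.511 * 77.66 = 39.6843 g

39.6843 g


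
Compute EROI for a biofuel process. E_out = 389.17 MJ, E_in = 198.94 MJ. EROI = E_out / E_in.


EROI = E_out / E_in
= 389.17 / 198.94
= 1.9562

1.9562


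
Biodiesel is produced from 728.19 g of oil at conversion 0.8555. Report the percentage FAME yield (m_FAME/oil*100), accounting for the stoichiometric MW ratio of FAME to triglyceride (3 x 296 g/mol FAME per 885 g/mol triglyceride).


m_FAME = oil * conv * (3 * 296 / 885) = oil * conv * (888/885)
= 728.19 * 0.8555 * 888 / 885
= 625.0783 g
Y = m_FAME / oil * 100 = conv * (888/885) * 100
= 0.8555 * 888 / 885 * 100
= 85.84%

85.84%


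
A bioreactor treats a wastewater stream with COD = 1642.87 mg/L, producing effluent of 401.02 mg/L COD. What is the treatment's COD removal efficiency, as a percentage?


eta = (COD_in - COD_out) / COD_in * 100
= (1642.87 - 401.02) / 1642.87 * 100
= 75.5903%

75.5903%


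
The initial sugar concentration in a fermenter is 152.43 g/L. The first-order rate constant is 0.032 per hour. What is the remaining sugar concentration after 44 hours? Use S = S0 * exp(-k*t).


S = S0 * exp(-k * t)
S = 152.43 * exp(-0.032 * 44)
S = 37.2893 g/L

37.2893 g/L


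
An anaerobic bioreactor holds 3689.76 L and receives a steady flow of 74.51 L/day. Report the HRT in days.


HRT = V / Q
= 3689.76 / 74.51
= 49.5203 days

49.5203 days


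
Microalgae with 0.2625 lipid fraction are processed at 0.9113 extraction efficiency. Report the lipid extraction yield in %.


Y = lipid_content * extraction_eff * 100
= 0.2625 * 0.9113 * 100
= 23.9216%

23.9216%


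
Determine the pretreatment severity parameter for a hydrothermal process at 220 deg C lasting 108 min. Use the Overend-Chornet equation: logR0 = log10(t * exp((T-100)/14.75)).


logR0 = log10(t * exp((T - 100) / 14.75))
= log10(108 * exp((220 - 100) / 14.75))
= 5.5667

5.5667


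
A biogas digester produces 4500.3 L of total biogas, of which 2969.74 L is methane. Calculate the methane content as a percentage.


CH4% = V_CH4 / V_total * 100
= 2969.74 / 4500.3 * 100
= 65.9898%

65.9898%


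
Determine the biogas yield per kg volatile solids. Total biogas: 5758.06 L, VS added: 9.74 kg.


Y = V / VS
= 5758.06 / 9.74
= 591.1766 L/kg VS

591.1766 L/kg VS


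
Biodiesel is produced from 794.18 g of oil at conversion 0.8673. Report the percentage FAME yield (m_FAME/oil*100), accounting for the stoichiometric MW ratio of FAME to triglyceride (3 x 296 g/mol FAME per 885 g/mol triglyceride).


m_FAME = oil * conv * (3 * 296 / 885) = oil * conv * (888/885)
= 794.18 * 0.8673 * 888 / 885
= 691.1272 g
Y = m_FAME / oil * 100 = conv * (888/885) * 100
= 0.8673 * 888 / 885 * 100
= 87.02%

87.02%


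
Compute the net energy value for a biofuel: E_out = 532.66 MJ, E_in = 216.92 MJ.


NEV = E_out - E_in
= 532.66 - 216.92
= 315.7400 MJ

315.7400 MJ


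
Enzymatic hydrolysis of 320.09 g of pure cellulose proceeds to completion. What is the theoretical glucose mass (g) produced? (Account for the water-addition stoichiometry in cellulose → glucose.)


glucose = cellulose * 180/162
= 320.09 * 180/162
= 355.6556 g

355.6556 g


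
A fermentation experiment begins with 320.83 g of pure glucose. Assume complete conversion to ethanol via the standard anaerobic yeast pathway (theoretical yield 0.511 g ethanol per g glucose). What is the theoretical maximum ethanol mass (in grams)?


Theoretical ethanol yield: m_EtOH = 0.511 * m_glucose
m_EtOH = 0.511 * 320.83 = 163.9441 g

163.9441 g


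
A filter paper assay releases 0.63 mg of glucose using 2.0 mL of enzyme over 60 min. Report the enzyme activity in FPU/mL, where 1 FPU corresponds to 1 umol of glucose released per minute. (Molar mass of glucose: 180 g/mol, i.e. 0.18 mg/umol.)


Activity = glucose_mg / (0.18 mg/umol * V_mL * t_min)
= 0.63 / (0.18 * 2.0 * 60)
= 0.0292 FPU/mL

0.0292 FPU/mL


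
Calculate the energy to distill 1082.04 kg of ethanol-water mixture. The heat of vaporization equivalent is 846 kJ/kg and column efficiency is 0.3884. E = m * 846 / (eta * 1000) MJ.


E = m * 846 / (eta * 1000)
= 1082.04 * 846 / (0.3884 * 1000)
= 2356.8636 MJ

2356.8636 MJ


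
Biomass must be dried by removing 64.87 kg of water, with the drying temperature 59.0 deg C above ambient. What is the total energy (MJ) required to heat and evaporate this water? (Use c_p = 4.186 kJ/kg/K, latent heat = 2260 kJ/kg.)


E = m_water * (4.186 * dT + 2260) / 1000
= 64.87 * (4.186 * 59.0 + 2260) / 1000
= 162.6274 MJ

162.6274 MJ


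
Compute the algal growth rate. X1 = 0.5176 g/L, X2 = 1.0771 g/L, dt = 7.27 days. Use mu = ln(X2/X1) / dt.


mu = ln(X2/X1) / dt
= ln(1.0771/0.5176) / 7.27
= 0.1008 per day

0.1008 per day


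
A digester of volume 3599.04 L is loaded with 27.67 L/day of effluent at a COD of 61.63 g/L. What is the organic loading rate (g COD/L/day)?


OLR = Q * S / V
= 27.67 * 61.63 / 3599.04
= 0.4738 g/L/day

0.4738 g/L/day


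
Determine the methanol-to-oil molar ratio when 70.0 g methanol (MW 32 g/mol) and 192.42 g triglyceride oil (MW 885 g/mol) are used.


Molar ratio = n_MeOH / n_oil = (MeOH/32) / (oil/885) = (MeOH * 885) / (32 * oil)
= (70.0 * 885) / (32 * 192.42)
= 10.0610

10.0610


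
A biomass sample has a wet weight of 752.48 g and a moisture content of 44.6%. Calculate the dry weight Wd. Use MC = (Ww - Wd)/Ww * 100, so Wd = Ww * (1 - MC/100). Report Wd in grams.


Wd = Ww * (1 - MC/100)
= 752.48 * (1 - 44.6/100)
= 416.8739 g

416.8739 g


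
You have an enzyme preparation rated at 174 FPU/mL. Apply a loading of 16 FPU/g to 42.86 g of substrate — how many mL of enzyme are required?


V = dosage * m_sub / activity
V = 16 * 42.86 / 174
V = 3.9411 mL

3.9411 mL


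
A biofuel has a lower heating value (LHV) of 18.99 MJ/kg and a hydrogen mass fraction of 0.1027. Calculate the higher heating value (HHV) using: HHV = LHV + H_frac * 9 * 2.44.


HHV = LHV + H_frac * 9 * 2.44
= 18.99 + 0.1027 * 9 * 2.44
= 21.2453 MJ/kg

21.2453 MJ/kg


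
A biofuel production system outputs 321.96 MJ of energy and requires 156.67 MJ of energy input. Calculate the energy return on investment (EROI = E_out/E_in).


EROI = E_out / E_in
= 321.96 / 156.67
= 2.0550

2.0550


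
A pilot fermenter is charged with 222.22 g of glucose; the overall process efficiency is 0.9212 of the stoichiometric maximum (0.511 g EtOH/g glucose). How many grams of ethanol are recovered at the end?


Actual ethanol: m = 0.511 * 222.22 * 0.9212
m = 104.6063 g

104.6063 g


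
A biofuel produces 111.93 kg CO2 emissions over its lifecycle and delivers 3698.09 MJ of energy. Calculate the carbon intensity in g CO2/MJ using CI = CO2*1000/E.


CI = CO2 * 1000 / E
= 111.93 * 1000 / 3698.09
= 30.2670 g CO2/MJ

30.2670 g CO2/MJ


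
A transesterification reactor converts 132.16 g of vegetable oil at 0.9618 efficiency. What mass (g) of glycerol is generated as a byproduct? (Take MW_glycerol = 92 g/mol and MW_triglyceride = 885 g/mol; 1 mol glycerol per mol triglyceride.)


glycerol = oil * conv * (92/885)
= 132.16 * 0.9618 * 92 / 885
= 13.2138 g

13.2138 g


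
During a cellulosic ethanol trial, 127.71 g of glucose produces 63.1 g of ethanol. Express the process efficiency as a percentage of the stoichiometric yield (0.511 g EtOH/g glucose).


Fermentation efficiency = (actual / (0.511 * glucose)) * 100
= (63.1 / (0.511 * 127.71)) * 100
= 96.6904%

96.6904%


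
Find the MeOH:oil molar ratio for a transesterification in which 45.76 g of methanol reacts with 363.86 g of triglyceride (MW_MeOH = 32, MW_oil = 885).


Molar ratio = n_MeOH / n_oil = (MeOH/32) / (oil/885) = (MeOH * 885) / (32 * oil)
= (45.76 * 885) / (32 * 363.86)
= 3.4781

3.4781


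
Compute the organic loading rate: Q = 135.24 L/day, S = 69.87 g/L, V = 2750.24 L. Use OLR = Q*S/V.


OLR = Q * S / V
= 135.24 * 69.87 / 2750.24
= 3.4358 g/L/day

3.4358 g/L/day


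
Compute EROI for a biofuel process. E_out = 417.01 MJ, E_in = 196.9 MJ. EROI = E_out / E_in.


EROI = E_out / E_in
= 417.01 / 196.9
= 2.1179

2.1179


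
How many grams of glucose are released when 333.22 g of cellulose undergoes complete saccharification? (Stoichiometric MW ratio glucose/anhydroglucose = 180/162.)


glucose = cellulose * 180/162
= 333.22 * 180/162
= 370.2444 g

370.2444 g


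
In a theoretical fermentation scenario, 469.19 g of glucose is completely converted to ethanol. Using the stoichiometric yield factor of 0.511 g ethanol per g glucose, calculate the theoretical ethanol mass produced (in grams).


Theoretical ethanol yield: m_EtOH = 0.511 * m_glucose
m_EtOH = 0.511 * 469.19 = 239.7561 g

239.7561 g


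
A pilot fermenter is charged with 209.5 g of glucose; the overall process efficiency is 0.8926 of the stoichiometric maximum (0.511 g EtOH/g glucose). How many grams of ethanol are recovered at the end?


Actual ethanol: m = 0.511 * 209.5 * 0.8926
m = 95.5568 g

95.5568 g


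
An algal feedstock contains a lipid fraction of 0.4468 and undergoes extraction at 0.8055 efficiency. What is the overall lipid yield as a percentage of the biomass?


Y = lipid_content * extraction_eff * 100
= 0.4468 * 0.8055 * 100
= 35.9897%

35.9897%


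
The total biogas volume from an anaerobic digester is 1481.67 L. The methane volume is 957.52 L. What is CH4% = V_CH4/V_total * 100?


CH4% = V_CH4 / V_total * 100
= 957.52 / 1481.67 * 100
= 64.6244%

64.6244%


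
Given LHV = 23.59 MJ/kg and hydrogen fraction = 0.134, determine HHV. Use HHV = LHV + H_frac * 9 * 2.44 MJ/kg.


HHV = LHV + H_frac * 9 * 2.44
= 23.59 + 0.134 * 9 * 2.44
= 26.5326 MJ/kg

26.5326 MJ/kg


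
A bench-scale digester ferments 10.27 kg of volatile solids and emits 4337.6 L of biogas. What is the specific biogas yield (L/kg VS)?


Y = V / VS
= 4337.6 / 10.27
= 422.3564 L/kg VS

422.3564 L/kg VS


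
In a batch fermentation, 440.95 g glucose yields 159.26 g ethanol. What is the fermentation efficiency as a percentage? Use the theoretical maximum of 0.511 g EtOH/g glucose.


Fermentation efficiency = (actual / (0.511 * glucose)) * 100
= (159.26 / (0.511 * 440.95)) * 100
= 70.6800%

70.6800%


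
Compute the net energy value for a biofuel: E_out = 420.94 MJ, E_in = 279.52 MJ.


NEV = E_out - E_in
= 420.94 - 279.52
= 141.4200 MJ

141.4200 MJ


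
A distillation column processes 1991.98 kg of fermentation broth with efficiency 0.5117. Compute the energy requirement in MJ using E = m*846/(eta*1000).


E = m * 846 / (eta * 1000)
= 1991.98 * 846 / (0.5117 * 1000)
= 3293.3654 MJ

3293.3654 MJ


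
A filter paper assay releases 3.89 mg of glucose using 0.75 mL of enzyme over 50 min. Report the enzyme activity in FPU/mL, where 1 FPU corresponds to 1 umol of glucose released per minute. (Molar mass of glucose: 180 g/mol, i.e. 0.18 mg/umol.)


Activity = glucose_mg / (0.18 mg/umol * V_mL * t_min)
= 3.89 / (0.18 * 0.75 * 50)
= 0.5763 FPU/mL

0.5763 FPU/mL
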